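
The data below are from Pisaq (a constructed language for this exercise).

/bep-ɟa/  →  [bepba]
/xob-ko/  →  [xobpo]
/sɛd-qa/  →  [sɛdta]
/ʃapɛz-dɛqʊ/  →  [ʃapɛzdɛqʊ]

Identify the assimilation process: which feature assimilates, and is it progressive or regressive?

Underlying /ɟ/ is realised as [b] next to /p/; /p/ itself does not change.
The change palatal → bilabial matches the place of the preceding /p/, identifying this as place assimilation.
Manner and voice are unchanged, so the assimilation is partial, not total.
Checking the remaining alternations: /k/ → [p] after /b/ (velar → bilabial, matching bilabial); /q/ → [t] after /d/ (uvular → alveolar, matching alveolar) — only place changes, and always toward the preceding segment.
Nothing changes in [ʃapɛzdɛqʊ]: there the adjacent consonants already agree in place (/d/ and /z/ are both alveolar), so this form is consistent with the same rule.
The trigger is the preceding segment, so the direction is progressive (perseverative).

progressive place assimilation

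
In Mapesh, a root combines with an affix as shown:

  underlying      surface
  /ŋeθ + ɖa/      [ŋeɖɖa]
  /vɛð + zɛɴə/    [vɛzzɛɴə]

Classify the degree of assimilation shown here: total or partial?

The segment that alternates is /θ/, which surfaces as [ɖ] when adjacent to /ɖ/.
The output [ɖ] is identical to the trigger /ɖ/ — every feature (place, manner, voicing) has been copied — so this is total assimilation.
The other form behaves the same way: /ð/ → [z] before /z/ — in each case the output is a copy of the following consonant.

total assimilation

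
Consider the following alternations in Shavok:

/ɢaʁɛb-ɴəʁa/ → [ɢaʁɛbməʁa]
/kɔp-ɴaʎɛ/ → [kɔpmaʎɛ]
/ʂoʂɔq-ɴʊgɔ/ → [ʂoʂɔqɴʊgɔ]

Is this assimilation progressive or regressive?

Underlying /ɴ/ is realised as [m] next to /b/; /b/ itself does not change.
/ɴ/ is uvular while /b/ is bilabial; the output [m] is bilabial, matching the trigger — so the feature that spreads is place.
The same holds elsewhere in the data: /ɴ/ → [m] after /p/ (uvular → bilabial, matching bilabial) — only place changes, and always toward the preceding segment.
No alternation appears in [ʂoʂɔqɴʊgɔ]: there the adjacent consonants already agree in place (/ɴ/ and /q/ are both uvular), so this form is consistent with the same rule.
The trigger is the preceding segment, so the direction is progressive (perseverative).

progressive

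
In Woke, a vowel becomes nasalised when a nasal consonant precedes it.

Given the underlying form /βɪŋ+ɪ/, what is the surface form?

The vowel /ɪ/ is adjacent to the preceding nasal /ŋ/, so it acquires [+nasal] and surfaces as [ɪ̃].

[βɪŋɪ̃]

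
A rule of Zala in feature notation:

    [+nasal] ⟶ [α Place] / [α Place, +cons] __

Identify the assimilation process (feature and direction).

The rule copies the place features (abbreviated [Place]) from the environment onto the target, so the assimilating feature is place.
The conditioning segment sits to the left of the focus bar, meaning the trigger precedes the segment that changes — progressive assimilation.

progressive place assimilation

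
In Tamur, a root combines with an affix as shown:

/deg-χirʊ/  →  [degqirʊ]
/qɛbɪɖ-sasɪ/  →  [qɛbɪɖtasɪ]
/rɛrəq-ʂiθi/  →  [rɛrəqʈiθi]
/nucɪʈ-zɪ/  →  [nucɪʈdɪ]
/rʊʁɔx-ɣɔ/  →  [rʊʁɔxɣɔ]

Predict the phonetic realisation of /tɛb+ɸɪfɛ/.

[tɛbpɪfɛ]

The data show progressive manner assimilation: /χ/ → [q] after /g/; /s/ → [t] after /ɖ/; /ʂ/ → [ʈ] after /q/; /z/ → [d] after /ʈ/. In each pair only manner changes, matching the preceding consonant, while place and voice stay constant.
No alternation appears in [rʊʁɔxɣɔ]: there the adjacent consonants already agree in manner (/ɣ/ and /x/ are both fricatives), so this form is consistent with the same rule.
The rule targets /ɸ/ (voiceless bilabial fricative), which sits after the trigger /b/ (stop).
The voiceless bilabial stop is [p], so /ɸ/ → [p].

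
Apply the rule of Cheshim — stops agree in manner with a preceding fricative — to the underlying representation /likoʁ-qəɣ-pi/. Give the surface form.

[likoʁχəɣɸi]

/q/ is a voiceless uvular stop. The preceding trigger /ʁ/ is a fricative, so /q/ must become a fricative as well.
Changing only its manner to fricative gives [χ] — the voiceless uvular fricative.
At the second juncture, /p/ likewise becomes [ɸ] adjacent to /ɣ/.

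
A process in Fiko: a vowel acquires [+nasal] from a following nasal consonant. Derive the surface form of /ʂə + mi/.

/ə/ sits next to the nasal /m/ and is therefore nasalised to [ə̃].

[ʂə̃mi]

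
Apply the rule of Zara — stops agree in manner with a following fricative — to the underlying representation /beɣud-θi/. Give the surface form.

/d/ is a voiced alveolar stop. The following trigger /θ/ is a fricative, so /d/ must become a fricative as well.
Changing only its manner to fricative gives [z] — the voiced alveolar fricative.

[beɣuzθi]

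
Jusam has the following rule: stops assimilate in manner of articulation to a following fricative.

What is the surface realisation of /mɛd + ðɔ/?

[mɛzðɔ]

/d/ is a voiced alveolar stop. The following trigger /ð/ is a fricative, so /d/ must become a fricative as well.
The voiced alveolar fricative is [z], so /d/ → [z].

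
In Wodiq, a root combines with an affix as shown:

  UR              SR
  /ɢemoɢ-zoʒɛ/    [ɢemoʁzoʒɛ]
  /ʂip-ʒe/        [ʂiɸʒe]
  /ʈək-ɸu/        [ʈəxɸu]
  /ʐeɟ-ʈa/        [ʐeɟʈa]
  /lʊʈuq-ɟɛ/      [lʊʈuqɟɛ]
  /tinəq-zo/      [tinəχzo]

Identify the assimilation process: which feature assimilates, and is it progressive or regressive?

regressive manner assimilation

Comparing underlying and surface forms, /ɢ/ → [ʁ] is the alternation; the neighbouring /z/ is constant.
/ɢ/ is a stop while /z/ is a fricative; the output [ʁ] is a fricative, matching the trigger — so the feature that spreads is manner.
Place and voice are unchanged, so the assimilation is partial, not total.
Checking the remaining alternations: /p/ → [ɸ] before /ʒ/ (stop → fricative, matching a fricative); /k/ → [x] before /ɸ/ (stop → fricative, matching a fricative); /q/ → [χ] before /z/ (stop → fricative, matching a fricative) — only manner changes, and always toward the following segment.
Nothing changes in [ʐeɟʈa], [lʊʈuqɟɛ]: there the adjacent consonants already agree in manner (/ɟ/ and /ʈ/ are both stops; /q/ and /ɟ/ are both stops), so these forms are consistent with the same rule.
Since the segment that changes precedes the conditioning segment, the assimilation is regressive.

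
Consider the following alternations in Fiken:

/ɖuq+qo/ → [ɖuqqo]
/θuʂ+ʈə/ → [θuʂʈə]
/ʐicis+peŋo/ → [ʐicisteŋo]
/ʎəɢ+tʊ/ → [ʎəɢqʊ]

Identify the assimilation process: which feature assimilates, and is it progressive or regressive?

The segment that alternates is /p/, which surfaces as [t] when adjacent to /s/.
The change bilabial → alveolar matches the place of the preceding /s/, identifying this as place assimilation.
Manner and voice are unchanged, so the assimilation is partial, not total.
Checking the remaining alternation: /t/ → [q] after /ɢ/ (alveolar → uvular, matching uvular) — only place changes, and always toward the preceding segment.
No alternation appears in [ɖuqqo], [θuʂʈə]: there the adjacent consonants already agree in place (/q/ and /q/ are both uvular; /ʈ/ and /ʂ/ are both retroflex), so these forms are consistent with the same rule.
The trigger is the preceding segment, so the direction is progressive (perseverative).

progressive place assimilation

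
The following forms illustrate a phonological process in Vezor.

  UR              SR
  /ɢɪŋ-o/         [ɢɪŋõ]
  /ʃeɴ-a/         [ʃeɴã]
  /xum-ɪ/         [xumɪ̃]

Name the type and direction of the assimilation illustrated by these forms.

The vowel /o/ surfaces as nasalised [õ] next to the preceding nasal /ŋ/ — it has acquired the [+nasal] feature of its neighbour.
Likewise in the remaining data: /a/ → [ã] after /ɴ/; /ɪ/ → [ɪ̃] after /m/ — each time a vowel is nasalised next to a preceding nasal.
Because the conditioning nasal is to the left of the vowel that changes, the process is progressive (perseverative).

progressive nasality assimilation (vowel nasalisation)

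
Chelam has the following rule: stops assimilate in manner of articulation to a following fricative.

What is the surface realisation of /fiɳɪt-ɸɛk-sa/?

[fiɳɪsɸɛxsa]

/t/ is a voiceless alveolar stop. The following trigger /ɸ/ is a fricative, so /t/ must become a fricative as well.
Changing only its manner to fricative gives [s] — the voiceless alveolar fricative.
At the second juncture, /k/ likewise becomes [x] adjacent to /s/.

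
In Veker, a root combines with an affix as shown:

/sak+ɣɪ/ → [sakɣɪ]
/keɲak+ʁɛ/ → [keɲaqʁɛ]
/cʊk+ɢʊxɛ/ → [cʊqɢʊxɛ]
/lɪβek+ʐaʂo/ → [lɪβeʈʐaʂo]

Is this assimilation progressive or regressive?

regressive

The segment that alternates is /k/, which surfaces as [q] when adjacent to /ʁ/.
The change velar → uvular matches the place of the following /ʁ/, identifying this as place assimilation.
The other alternating forms pattern the same way: /k/ → [q] before /ɢ/ (velar → uvular, matching uvular); /k/ → [ʈ] before /ʐ/ (velar → retroflex, matching retroflex) — only place changes, and always toward the following segment.
Nothing changes in [sakɣɪ]: there the adjacent consonants already agree in place (/k/ and /ɣ/ are both velar), so this form is consistent with the same rule.
Since the segment that changes precedes the conditioning segment, the assimilation is regressive.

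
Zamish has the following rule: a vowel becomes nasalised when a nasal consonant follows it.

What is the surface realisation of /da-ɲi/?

[dãɲi]

The vowel /a/ is adjacent to the following nasal /ɲ/, so it acquires [+nasal] and surfaces as [ã].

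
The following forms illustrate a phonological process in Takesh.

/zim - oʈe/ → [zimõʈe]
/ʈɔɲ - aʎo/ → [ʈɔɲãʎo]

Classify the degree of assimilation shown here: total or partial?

The vowel /o/ surfaces as nasalised [õ] next to the preceding nasal /m/ — it has acquired the [+nasal] feature of its neighbour.
The other form shows the same pattern: /a/ → [ã] after /ɲ/ — each time a vowel is nasalised next to a preceding nasal.

partial assimilation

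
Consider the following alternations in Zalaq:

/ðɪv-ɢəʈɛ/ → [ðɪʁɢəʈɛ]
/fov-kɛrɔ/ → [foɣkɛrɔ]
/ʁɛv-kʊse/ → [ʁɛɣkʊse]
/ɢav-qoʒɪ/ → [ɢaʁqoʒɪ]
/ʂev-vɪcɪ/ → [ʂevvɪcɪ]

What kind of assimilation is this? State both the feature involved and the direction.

regressive place assimilation

Underlying /v/ is realised as [ʁ] next to /ɢ/; /ɢ/ itself does not change.
/v/ is labiodental while /ɢ/ is uvular; the output [ʁ] is uvular, matching the trigger — so the feature that spreads is place.
Manner and voice are unchanged, so the assimilation is partial, not total.
The same holds elsewhere in the data: /v/ → [ɣ] before /k/ (labiodental → velar, matching velar); /v/ → [ʁ] before /q/ (labiodental → uvular, matching uvular) — only place changes, and always toward the following segment.
Nothing changes in [ʂevvɪcɪ]: there the adjacent consonants already agree in place (/v/ and /v/ are both labiodental), so this form is consistent with the same rule.
The trigger is the following segment, so the direction is regressive (anticipatory).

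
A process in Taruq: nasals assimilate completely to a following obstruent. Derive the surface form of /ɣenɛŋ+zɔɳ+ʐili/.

/ŋ/ is the segment targeted by the rule; it sits immediately before /z/, so it assimilates completely and surfaces as [z].
The same rule applies at the second boundary: /ɳ/ → [ʐ] next to /ʐ/.

[ɣenɛzzɔʐʐili]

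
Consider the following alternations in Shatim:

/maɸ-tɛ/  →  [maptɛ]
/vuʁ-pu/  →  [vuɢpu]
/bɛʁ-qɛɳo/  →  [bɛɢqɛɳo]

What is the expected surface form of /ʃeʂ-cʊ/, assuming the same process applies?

The data show regressive manner assimilation: /ɸ/ → [p] before /t/; /ʁ/ → [ɢ] before /p/; /ʁ/ → [ɢ] before /q/. In each pair only manner changes, matching the following consonant, while place and voice stay constant.
/ʂ/ is a voiceless retroflex fricative. The following trigger /c/ is a stop, so /ʂ/ must become a stop as well.
Changing only its manner to stop gives [ʈ] — the voiceless retroflex stop.

[ʃeʈcʊ]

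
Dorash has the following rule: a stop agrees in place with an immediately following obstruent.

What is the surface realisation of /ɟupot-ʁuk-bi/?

/t/ is a voiceless alveolar stop. The following trigger /ʁ/ is uvular, so /t/ must become uvular as well.
The voiceless uvular stop is [q], so /t/ → [q].
At the second juncture, /k/ likewise becomes [p] adjacent to /b/.

[ɟupoqʁupbi]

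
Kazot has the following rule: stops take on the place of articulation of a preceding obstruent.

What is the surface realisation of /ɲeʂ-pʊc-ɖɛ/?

[ɲeʂʈʊcɟɛ]

/p/ is a voiceless bilabial stop. The preceding trigger /ʂ/ is retroflex, so /p/ must become retroflex as well.
Changing only its place to retroflex gives [ʈ] — the voiceless retroflex stop.
The same rule applies at the second boundary: /ɖ/ → [ɟ] next to /c/.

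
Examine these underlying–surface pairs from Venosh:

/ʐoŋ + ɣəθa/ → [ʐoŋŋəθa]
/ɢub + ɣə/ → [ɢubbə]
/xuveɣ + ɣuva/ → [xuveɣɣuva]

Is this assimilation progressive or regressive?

progressive

The segment that alternates is /ɣ/, which surfaces as [ŋ] when adjacent to /ŋ/.
The output [ŋ] is identical to the trigger /ŋ/ — every feature (place, manner, voicing) has been copied — so this is total assimilation.
The other form behaves the same way: /ɣ/ → [b] after /b/ — in each case the output is a copy of the preceding consonant.
In [xuveɣɣuva] the two consonants at the boundary are already identical (/ɣ/ + /ɣ/), so the rule applies vacuously and nothing changes.
The trigger is the preceding segment, so the direction is progressive (perseverative).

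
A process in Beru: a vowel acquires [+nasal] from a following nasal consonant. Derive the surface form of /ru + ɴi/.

[rũɴi]

The vowel /u/ is adjacent to the following nasal /ɴ/, so it acquires [+nasal] and surfaces as [ũ].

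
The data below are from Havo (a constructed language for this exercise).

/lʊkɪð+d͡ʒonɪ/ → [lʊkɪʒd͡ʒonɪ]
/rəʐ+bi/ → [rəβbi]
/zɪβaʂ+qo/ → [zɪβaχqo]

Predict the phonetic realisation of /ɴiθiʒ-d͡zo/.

The data show regressive place assimilation: /ð/ → [ʒ] before /d͡ʒ/; /ʐ/ → [β] before /b/; /ʂ/ → [χ] before /q/. In each pair only place changes, matching the following consonant, while manner and voice stay constant.
The rule targets /ʒ/ (voiced postalveolar fricative), which sits before the trigger /d͡z/ (alveolar).
A voiced alveolar fricative is [z], so the surface segment is [z].

[ɴiθizd͡zo]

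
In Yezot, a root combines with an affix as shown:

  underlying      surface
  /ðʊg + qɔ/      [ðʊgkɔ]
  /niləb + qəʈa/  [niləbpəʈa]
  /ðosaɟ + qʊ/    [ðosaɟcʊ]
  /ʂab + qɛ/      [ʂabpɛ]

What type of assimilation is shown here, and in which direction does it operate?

Comparing underlying and surface forms, /q/ → [k] is the alternation; the neighbouring /g/ is constant.
The change uvular → velar matches the place of the preceding /g/, identifying this as place assimilation.
Manner and voice are unchanged, so the assimilation is partial, not total.
The other alternating forms pattern the same way: /q/ → [p] after /b/ (uvular → bilabial, matching bilabial); /q/ → [c] after /ɟ/ (uvular → palatal, matching palatal) — only place changes, and always toward the preceding segment.
The trigger is the preceding segment, so the direction is progressive (perseverative).

progressive place assimilation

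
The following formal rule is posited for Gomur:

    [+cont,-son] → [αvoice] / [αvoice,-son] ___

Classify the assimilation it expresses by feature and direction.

progressive voicing assimilation

The rule copies [voice] from the environment onto the target, so the assimilating feature is voicing.
The conditioning segment sits to the left of the focus bar, meaning the trigger precedes the segment that changes — progressive assimilation.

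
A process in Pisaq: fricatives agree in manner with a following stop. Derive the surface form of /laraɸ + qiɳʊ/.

/ɸ/ is a voiceless bilabial fricative. The following trigger /q/ is a stop, so /ɸ/ must become a stop as well.
Changing only its manner to stop gives [p] — the voiceless bilabial stop.

[larapqiɳʊ]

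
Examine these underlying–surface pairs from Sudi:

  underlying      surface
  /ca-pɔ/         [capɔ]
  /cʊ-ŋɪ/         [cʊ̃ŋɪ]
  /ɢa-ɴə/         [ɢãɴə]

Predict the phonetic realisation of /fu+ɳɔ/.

[fũɳɔ]

The data show regressive nasality assimilation (vowel nasalisation): /ʊ/ → [ʊ̃] before /ŋ/; /a/ → [ã] before /ɴ/ — a vowel is nasalised by an immediately following nasal consonant.
No change occurs in [capɔ] because the vowel at the boundary is adjacent to an oral consonant, not a nasal (/a/ next to /p/).
The vowel /u/ is adjacent to the following nasal /ɳ/, so it acquires [+nasal] and surfaces as [ũ].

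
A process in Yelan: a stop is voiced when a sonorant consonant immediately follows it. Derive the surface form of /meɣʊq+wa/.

[meɣʊɢwa]

/q/ is a voiceless uvular stop. The following trigger /w/ is voiced, so /q/ must become voiced as well.
A voiced uvular stop is [ɢ], so the surface segment is [ɢ].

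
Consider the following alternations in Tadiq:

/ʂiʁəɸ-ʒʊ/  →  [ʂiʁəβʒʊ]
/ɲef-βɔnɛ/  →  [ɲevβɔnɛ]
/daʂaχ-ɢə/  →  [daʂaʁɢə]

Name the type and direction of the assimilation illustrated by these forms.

regressive voicing assimilation

The segment that alternates is /ɸ/, which surfaces as [β] when adjacent to /ʒ/.
/ɸ/ is voiceless while /ʒ/ is voiced; the output [β] is voiced, matching the trigger — so the feature that spreads is voicing.
Place and manner are unchanged, so the assimilation is partial, not total.
Checking the remaining alternations: /f/ → [v] before /β/ (voiceless → voiced, matching voiced); /χ/ → [ʁ] before /ɢ/ (voiceless → voiced, matching voiced) — only voicing changes, and always toward the following segment.
The trigger is the following segment, so the direction is regressive (anticipatory).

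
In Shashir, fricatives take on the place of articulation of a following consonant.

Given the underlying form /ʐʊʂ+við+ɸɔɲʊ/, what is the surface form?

The rule targets /ʂ/ (voiceless retroflex fricative), which sits before the trigger /v/ (labiodental).
Changing only its place to labiodental gives [f] — the voiceless labiodental fricative.
The same rule applies at the second boundary: /ð/ → [β] next to /ɸ/.

[ʐʊfviβɸɔɲʊ]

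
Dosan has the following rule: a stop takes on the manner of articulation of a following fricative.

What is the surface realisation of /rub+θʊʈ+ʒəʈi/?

The rule targets /b/ (voiced bilabial stop), which sits before the trigger /θ/ (fricative).
A voiced bilabial fricative is [β], so the surface segment is [β].
The same rule applies at the second boundary: /ʈ/ → [ʂ] next to /ʒ/.

[ruβθʊʂʒəʈi]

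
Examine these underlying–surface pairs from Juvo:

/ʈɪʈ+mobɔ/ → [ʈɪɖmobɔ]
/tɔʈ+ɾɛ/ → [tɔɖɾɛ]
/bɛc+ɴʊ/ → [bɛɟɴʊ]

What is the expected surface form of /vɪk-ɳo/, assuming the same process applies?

[vɪgɳo]

The data show regressive voicing assimilation: /ʈ/ → [ɖ] before /m/; /ʈ/ → [ɖ] before /ɾ/; /c/ → [ɟ] before /ɴ/. In each pair only voicing changes, matching the following consonant, while place and manner stay constant.
/k/ is a voiceless velar stop. The following trigger /ɳ/ is voiced, so /k/ must become voiced as well.
A voiced velar stop is [g], so the surface segment is [g].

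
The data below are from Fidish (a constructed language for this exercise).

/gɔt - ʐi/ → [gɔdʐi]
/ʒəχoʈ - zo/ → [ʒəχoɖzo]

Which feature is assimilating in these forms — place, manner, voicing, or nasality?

voicing

Comparing underlying and surface forms, /t/ → [d] is the alternation; the neighbouring /ʐ/ is constant.
The change voiceless → voiced matches the voicing of the following /ʐ/, identifying this as voicing assimilation.
Checking the remaining alternation: /ʈ/ → [ɖ] before /z/ (voiceless → voiced, matching voiced) — only voicing changes, and always toward the following segment.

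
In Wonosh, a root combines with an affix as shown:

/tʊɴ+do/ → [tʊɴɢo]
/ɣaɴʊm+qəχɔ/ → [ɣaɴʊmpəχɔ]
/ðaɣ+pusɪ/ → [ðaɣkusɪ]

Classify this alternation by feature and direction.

progressive place assimilation

The segment that alternates is /d/, which surfaces as [ɢ] when adjacent to /ɴ/.
The change alveolar → uvular matches the place of the preceding /ɴ/, identifying this as place assimilation.
Manner and voice are unchanged, so the assimilation is partial, not total.
The same holds elsewhere in the data: /q/ → [p] after /m/ (uvular → bilabial, matching bilabial); /p/ → [k] after /ɣ/ (bilabial → velar, matching velar) — only place changes, and always toward the preceding segment.
The trigger is the preceding segment, so the direction is progressive (perseverative).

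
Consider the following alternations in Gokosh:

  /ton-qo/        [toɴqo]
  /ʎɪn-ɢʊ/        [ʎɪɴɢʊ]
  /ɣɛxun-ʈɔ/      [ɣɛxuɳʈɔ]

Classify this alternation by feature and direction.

Underlying /n/ is realised as [ɴ] next to /q/; /q/ itself does not change.
The change alveolar → uvular matches the place of the following /q/, identifying this as place assimilation.
Manner and voice are unchanged, so the assimilation is partial, not total.
The other alternating forms pattern the same way: /n/ → [ɴ] before /ɢ/ (alveolar → uvular, matching uvular); /n/ → [ɳ] before /ʈ/ (alveolar → retroflex, matching retroflex) — only place changes, and always toward the following segment.
Since the segment that changes precedes the conditioning segment, the assimilation is regressive.

regressive place assimilation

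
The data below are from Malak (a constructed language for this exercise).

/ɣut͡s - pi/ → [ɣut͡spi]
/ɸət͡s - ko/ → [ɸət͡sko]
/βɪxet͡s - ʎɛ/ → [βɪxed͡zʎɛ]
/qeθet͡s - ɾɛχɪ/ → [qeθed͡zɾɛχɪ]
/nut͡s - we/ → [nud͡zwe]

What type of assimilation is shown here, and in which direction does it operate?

Underlying /t͡s/ is realised as [d͡z] next to /ʎ/; /ʎ/ itself does not change.
/t͡s/ is voiceless while /ʎ/ is voiced; the output [d͡z] is voiced, matching the trigger — so the feature that spreads is voicing.
Place and manner are unchanged, so the assimilation is partial, not total.
The same holds elsewhere in the data: /t͡s/ → [d͡z] before /ɾ/ (voiceless → voiced, matching voiced); /t͡s/ → [d͡z] before /w/ (voiceless → voiced, matching voiced) — only voicing changes, and always toward the following segment.
No alternation appears in [ɣut͡spi], [ɸət͡sko]: there the adjacent consonants already agree in voicing (/t͡s/ and /p/ are both voiceless; /t͡s/ and /k/ are both voiceless), so these forms are consistent with the same rule.
Since the segment that changes precedes the conditioning segment, the assimilation is regressive.

regressive voicing assimilation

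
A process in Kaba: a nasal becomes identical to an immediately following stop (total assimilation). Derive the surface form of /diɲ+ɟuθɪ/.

/ɲ/ is the segment targeted by the rule; it sits immediately before /ɟ/, so it assimilates completely and surfaces as [ɟ].

[diɟɟuθɪ]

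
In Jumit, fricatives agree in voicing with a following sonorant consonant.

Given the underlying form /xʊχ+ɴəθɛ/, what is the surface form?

[xʊʁɴəθɛ]

/χ/ is a voiceless uvular fricative. The following trigger /ɴ/ is voiced, so /χ/ must become voiced as well.
A voiced uvular fricative is [ʁ], so the surface segment is [ʁ].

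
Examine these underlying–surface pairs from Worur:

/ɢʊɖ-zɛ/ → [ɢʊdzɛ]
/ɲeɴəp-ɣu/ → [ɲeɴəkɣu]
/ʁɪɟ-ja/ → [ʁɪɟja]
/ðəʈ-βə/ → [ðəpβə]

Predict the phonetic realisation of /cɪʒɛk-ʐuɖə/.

The data show regressive place assimilation: /ɖ/ → [d] before /z/; /p/ → [k] before /ɣ/; /ʈ/ → [p] before /β/. In each pair only place changes, matching the following consonant, while manner and voice stay constant.
No alternation appears in [ʁɪɟja]: there the adjacent consonants already agree in place (/ɟ/ and /j/ are both palatal), so this form is consistent with the same rule.
/k/ is a voiceless velar stop. The following trigger /ʐ/ is retroflex, so /k/ must become retroflex as well.
The voiceless retroflex stop is [ʈ], so /k/ → [ʈ].

[cɪʒɛʈʐuɖə]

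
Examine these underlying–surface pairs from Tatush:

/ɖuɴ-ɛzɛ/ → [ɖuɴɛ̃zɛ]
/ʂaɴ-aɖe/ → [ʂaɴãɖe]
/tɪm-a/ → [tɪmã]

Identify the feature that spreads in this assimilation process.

nasality

The vowel /ɛ/ surfaces as nasalised [ɛ̃] next to the preceding nasal /ɴ/ — it has acquired the [+nasal] feature of its neighbour.
The other forms show the same pattern: /a/ → [ã] after /ɴ/; /a/ → [ã] after /m/ — each time a vowel is nasalised next to a preceding nasal.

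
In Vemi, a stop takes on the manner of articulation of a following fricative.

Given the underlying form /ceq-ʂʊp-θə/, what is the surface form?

The rule targets /q/ (voiceless uvular stop), which sits before the trigger /ʂ/ (fricative).
The voiceless uvular fricative is [χ], so /q/ → [χ].
The same rule applies at the second boundary: /p/ → [ɸ] next to /θ/.

[ceχʂʊɸθə]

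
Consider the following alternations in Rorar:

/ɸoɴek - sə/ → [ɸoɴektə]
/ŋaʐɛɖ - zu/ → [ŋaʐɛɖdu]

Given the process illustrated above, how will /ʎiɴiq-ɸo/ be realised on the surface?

The data show progressive manner assimilation: /s/ → [t] after /k/; /z/ → [d] after /ɖ/. In each pair only manner changes, matching the preceding consonant, while place and voice stay constant.
/ɸ/ is a voiceless bilabial fricative. The preceding trigger /q/ is a stop, so /ɸ/ must become a stop as well.
A voiceless bilabial stop is [p], so the surface segment is [p].

[ʎiɴiqpo]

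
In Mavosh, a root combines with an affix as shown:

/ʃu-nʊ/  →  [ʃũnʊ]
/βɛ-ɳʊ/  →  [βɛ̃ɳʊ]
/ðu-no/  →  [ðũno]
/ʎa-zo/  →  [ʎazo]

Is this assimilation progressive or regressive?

regressive

The vowel /u/ surfaces as nasalised [ũ] next to the following nasal /n/ — it has acquired the [+nasal] feature of its neighbour.
Likewise in the remaining data: /ɛ/ → [ɛ̃] before /ɳ/ — each time a vowel is nasalised next to a following nasal.
No change occurs in [ʎazo] because the vowel at the boundary is adjacent to an oral consonant, not a nasal (/a/ next to /z/).
Because the conditioning nasal is to the right of the vowel that changes, the process is regressive (anticipatory).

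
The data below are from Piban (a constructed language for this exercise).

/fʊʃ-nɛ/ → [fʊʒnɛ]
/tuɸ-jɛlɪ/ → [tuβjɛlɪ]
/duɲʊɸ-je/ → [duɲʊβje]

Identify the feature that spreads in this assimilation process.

voicing

The segment that alternates is /ʃ/, which surfaces as [ʒ] when adjacent to /n/.
/ʃ/ is voiceless while /n/ is voiced; the output [ʒ] is voiced, matching the trigger — so the feature that spreads is voicing.
The same holds elsewhere in the data: /ɸ/ → [β] before /j/ (voiceless → voiced, matching voiced) — only voicing changes, and always toward the following segment.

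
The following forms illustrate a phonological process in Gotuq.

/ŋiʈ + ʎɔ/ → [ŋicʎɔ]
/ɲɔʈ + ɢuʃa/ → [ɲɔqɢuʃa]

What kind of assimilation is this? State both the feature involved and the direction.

The segment that alternates is /ʈ/, which surfaces as [c] when adjacent to /ʎ/.
/ʈ/ is retroflex while /ʎ/ is palatal; the output [c] is palatal, matching the trigger — so the feature that spreads is place.
Manner and voice are unchanged, so the assimilation is partial, not total.
The same holds elsewhere in the data: /ʈ/ → [q] before /ɢ/ (retroflex → uvular, matching uvular) — only place changes, and always toward the following segment.
The trigger is the following segment, so the direction is regressive (anticipatory).

regressive place assimilation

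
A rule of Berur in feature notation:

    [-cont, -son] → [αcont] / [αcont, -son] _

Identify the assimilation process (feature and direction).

The rule copies [cont] (continuancy) from the environment onto the target stops; since [±cont] encodes the stop/fricative manner contrast, the assimilating dimension is manner.
Since the environment is written before the underscore, the trigger precedes the target; the direction is progressive.

progressive manner assimilation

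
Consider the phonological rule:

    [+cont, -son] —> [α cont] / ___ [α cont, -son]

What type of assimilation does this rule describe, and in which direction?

regressive manner assimilation

The rule copies [cont] (continuancy) from the environment onto the target fricatives; since [±cont] encodes the stop/fricative manner contrast, the assimilating dimension is manner.
Since the environment is written after the underscore, the trigger follows the target; the direction is regressive.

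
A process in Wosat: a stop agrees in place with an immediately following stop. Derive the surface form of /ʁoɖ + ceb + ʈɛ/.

[ʁoɟceɖʈɛ]

The rule targets /ɖ/ (voiced retroflex stop), which sits before the trigger /c/ (palatal).
A voiced palatal stop is [ɟ], so the surface segment is [ɟ].
The same rule applies at the second boundary: /b/ → [ɖ] next to /ʈ/.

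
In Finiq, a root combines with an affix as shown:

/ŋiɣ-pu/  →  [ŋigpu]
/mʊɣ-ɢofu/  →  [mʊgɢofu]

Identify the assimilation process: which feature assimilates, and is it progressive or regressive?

regressive manner assimilation

The segment that alternates is /ɣ/, which surfaces as [g] when adjacent to /p/.
The change fricative → stop matches the manner of the following /p/, identifying this as manner assimilation.
Place and voice are unchanged, so the assimilation is partial, not total.
Checking the remaining alternation: /ɣ/ → [g] before /ɢ/ (fricative → stop, matching a stop) — only manner changes, and always toward the following segment.
Since the segment that changes precedes the conditioning segment, the assimilation is regressive.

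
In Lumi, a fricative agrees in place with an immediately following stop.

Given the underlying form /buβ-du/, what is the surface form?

[buzdu]

The rule targets /β/ (voiced bilabial fricative), which sits before the trigger /d/ (alveolar).
A voiced alveolar fricative is [z], so the surface segment is [z].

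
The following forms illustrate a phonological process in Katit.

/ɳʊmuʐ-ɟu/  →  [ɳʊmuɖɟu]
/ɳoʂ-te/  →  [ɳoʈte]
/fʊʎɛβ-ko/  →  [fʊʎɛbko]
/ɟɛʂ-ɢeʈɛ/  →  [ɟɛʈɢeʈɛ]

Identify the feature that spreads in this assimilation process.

manner

The segment that alternates is /ʐ/, which surfaces as [ɖ] when adjacent to /ɟ/.
/ʐ/ is a fricative while /ɟ/ is a stop; the output [ɖ] is a stop, matching the trigger — so the feature that spreads is manner.
The other alternating forms pattern the same way: /ʂ/ → [ʈ] before /t/ (fricative → stop, matching a stop); /β/ → [b] before /k/ (fricative → stop, matching a stop); /ʂ/ → [ʈ] before /ɢ/ (fricative → stop, matching a stop) — only manner changes, and always toward the following segment.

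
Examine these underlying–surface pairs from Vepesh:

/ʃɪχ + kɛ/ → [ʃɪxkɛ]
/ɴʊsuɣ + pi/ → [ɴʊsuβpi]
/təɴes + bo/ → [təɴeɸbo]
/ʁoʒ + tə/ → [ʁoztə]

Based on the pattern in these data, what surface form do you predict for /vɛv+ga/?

[vɛɣga]

The data show regressive place assimilation: /χ/ → [x] before /k/; /ɣ/ → [β] before /p/; /s/ → [ɸ] before /b/; /ʒ/ → [z] before /t/. In each pair only place changes, matching the following consonant, while manner and voice stay constant.
The rule targets /v/ (voiced labiodental fricative), which sits before the trigger /g/ (velar).
Changing only its place to velar gives [ɣ] — the voiced velar fricative.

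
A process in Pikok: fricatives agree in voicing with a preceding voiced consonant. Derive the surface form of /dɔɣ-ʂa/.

[dɔɣʐa]

The rule targets /ʂ/ (voiceless retroflex fricative), which sits after the trigger /ɣ/ (voiced).
A voiced retroflex fricative is [ʐ], so the surface segment is [ʐ].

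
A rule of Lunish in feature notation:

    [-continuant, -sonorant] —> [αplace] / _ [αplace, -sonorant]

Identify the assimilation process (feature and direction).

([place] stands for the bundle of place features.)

regressive place assimilation

The rule copies the place features (abbreviated [place]) from the environment onto the target, so the assimilating feature is place.
Since the environment is written after the underscore, the trigger follows the target; the direction is regressive.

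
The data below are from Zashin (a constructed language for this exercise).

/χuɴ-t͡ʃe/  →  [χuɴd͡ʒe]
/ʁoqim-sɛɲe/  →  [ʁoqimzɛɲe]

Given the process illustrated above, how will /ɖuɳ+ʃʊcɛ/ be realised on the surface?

The data show progressive voicing assimilation: /t͡ʃ/ → [d͡ʒ] after /ɴ/; /s/ → [z] after /m/. In each pair only voicing changes, matching the preceding consonant, while place and manner stay constant.
/ʃ/ is a voiceless postalveolar fricative. The preceding trigger /ɳ/ is voiced, so /ʃ/ must become voiced as well.
The voiced postalveolar fricative is [ʒ], so /ʃ/ → [ʒ].

[ɖuɳʒʊcɛ]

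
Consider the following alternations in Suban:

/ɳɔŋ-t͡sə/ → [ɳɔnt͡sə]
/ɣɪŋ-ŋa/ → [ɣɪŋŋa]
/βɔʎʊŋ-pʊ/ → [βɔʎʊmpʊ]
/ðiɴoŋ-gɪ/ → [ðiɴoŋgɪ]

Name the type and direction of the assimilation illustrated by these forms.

regressive place assimilation

Comparing underlying and surface forms, /ŋ/ → [n] is the alternation; the neighbouring /t͡s/ is constant.
The change velar → alveolar matches the place of the following /t͡s/, identifying this as place assimilation.
Manner and voice are unchanged, so the assimilation is partial, not total.
Checking the remaining alternation: /ŋ/ → [m] before /p/ (velar → bilabial, matching bilabial) — only place changes, and always toward the following segment.
Nothing changes in [ɣɪŋŋa], [ðiɴoŋgɪ]: there the adjacent consonants already agree in place (/ŋ/ and /ŋ/ are both velar; /ŋ/ and /g/ are both velar), so these forms are consistent with the same rule.
Since the segment that changes precedes the conditioning segment, the assimilation is regressive.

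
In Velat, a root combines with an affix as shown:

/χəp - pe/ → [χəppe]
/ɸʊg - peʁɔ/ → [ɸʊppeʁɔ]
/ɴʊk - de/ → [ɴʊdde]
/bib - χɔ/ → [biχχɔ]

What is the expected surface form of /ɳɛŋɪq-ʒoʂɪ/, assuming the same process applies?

The data show regressive total assimilation (/g/ → [p] before /p/; /k/ → [d] before /d/; /b/ → [χ] before /χ/): in every case the target segment becomes identical to its following neighbour, copying more than a single feature.
In [χəppe] the two consonants at the boundary are already identical (/p/ + /p/), so the rule applies vacuously and nothing changes.
/q/ is the segment targeted by the rule; it sits immediately before /ʒ/, so it assimilates completely and surfaces as [ʒ].

[ɳɛŋɪʒʒoʂɪ]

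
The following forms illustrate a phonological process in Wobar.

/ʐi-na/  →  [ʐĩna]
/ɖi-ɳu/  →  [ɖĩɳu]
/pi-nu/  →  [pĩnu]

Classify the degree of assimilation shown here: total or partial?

partial assimilation

The vowel /i/ surfaces as nasalised [ĩ] next to the following nasal /n/ — it has acquired the [+nasal] feature of its neighbour.
The other form shows the same pattern: /i/ → [ĩ] before /ɳ/ — each time a vowel is nasalised next to a following nasal.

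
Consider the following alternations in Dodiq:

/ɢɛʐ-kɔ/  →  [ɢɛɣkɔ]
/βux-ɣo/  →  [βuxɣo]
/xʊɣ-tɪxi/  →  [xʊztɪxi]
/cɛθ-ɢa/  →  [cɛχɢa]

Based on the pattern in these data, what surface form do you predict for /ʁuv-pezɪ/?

The data show regressive place assimilation: /ʐ/ → [ɣ] before /k/; /ɣ/ → [z] before /t/; /θ/ → [χ] before /ɢ/. In each pair only place changes, matching the following consonant, while manner and voice stay constant.
Nothing changes in [βuxɣo]: there the adjacent consonants already agree in place (/x/ and /ɣ/ are both velar), so this form is consistent with the same rule.
The rule targets /v/ (voiced labiodental fricative), which sits before the trigger /p/ (bilabial).
A voiced bilabial fricative is [β], so the surface segment is [β].

[ʁuβpezɪ]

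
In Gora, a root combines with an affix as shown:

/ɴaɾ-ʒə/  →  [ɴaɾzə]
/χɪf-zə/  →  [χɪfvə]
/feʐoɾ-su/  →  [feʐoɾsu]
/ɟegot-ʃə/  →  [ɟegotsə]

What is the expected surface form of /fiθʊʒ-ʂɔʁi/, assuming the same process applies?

[fiθʊʒʃɔʁi]

The data show progressive place assimilation: /ʒ/ → [z] after /ɾ/; /z/ → [v] after /f/; /ʃ/ → [s] after /t/. In each pair only place changes, matching the preceding consonant, while manner and voice stay constant.
No alternation appears in [feʐoɾsu]: there the adjacent consonants already agree in place (/s/ and /ɾ/ are both alveolar), so this form is consistent with the same rule.
/ʂ/ is a voiceless retroflex fricative. The preceding trigger /ʒ/ is postalveolar, so /ʂ/ must become postalveolar as well.
A voiceless postalveolar fricative is [ʃ], so the surface segment is [ʃ].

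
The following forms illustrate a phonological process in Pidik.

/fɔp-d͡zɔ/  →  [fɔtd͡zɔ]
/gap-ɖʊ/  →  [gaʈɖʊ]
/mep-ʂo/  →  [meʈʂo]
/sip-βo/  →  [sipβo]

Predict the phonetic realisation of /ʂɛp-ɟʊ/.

[ʂɛcɟʊ]

The data show regressive place assimilation: /p/ → [t] before /d͡z/; /p/ → [ʈ] before /ɖ/; /p/ → [ʈ] before /ʂ/. In each pair only place changes, matching the following consonant, while manner and voice stay constant.
Nothing changes in [sipβo]: there the adjacent consonants already agree in place (/p/ and /β/ are both bilabial), so this form is consistent with the same rule.
/p/ is a voiceless bilabial stop. The following trigger /ɟ/ is palatal, so /p/ must become palatal as well.
The voiceless palatal stop is [c], so /p/ → [c].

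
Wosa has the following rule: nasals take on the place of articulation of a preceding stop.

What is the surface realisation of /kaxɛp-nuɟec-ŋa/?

/n/ is a voiced alveolar nasal. The preceding trigger /p/ is bilabial, so /n/ must become bilabial as well.
A voiced bilabial nasal is [m], so the surface segment is [m].
At the second juncture, /ŋ/ likewise becomes [ɲ] adjacent to /c/.

[kaxɛpmuɟecɲa]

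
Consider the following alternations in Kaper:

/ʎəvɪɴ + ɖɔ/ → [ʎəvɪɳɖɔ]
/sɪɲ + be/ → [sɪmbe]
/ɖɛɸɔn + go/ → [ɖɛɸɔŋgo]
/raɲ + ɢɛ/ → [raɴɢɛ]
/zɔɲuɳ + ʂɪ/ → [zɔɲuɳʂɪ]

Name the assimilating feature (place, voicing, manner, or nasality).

place

Comparing underlying and surface forms, /ɴ/ → [ɳ] is the alternation; the neighbouring /ɖ/ is constant.
The change uvular → retroflex matches the place of the following /ɖ/, identifying this as place assimilation.
The same holds elsewhere in the data: /ɲ/ → [m] before /b/ (palatal → bilabial, matching bilabial); /n/ → [ŋ] before /g/ (alveolar → velar, matching velar); /ɲ/ → [ɴ] before /ɢ/ (palatal → uvular, matching uvular) — only place changes, and always toward the following segment.
Nothing changes in [zɔɲuɳʂɪ]: there the adjacent consonants already agree in place (/ɳ/ and /ʂ/ are both retroflex), so this form is consistent with the same rule.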